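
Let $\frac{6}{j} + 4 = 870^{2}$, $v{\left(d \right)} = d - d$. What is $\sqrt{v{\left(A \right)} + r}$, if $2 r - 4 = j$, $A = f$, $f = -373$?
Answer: $\frac{\sqrt{71611586270}}{189224} \approx 1.4142$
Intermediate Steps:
$A = -373$
$v{\left(d \right)} = 0$
$j = \frac{3}{378448}$ ($j = \frac{6}{-4 + 870^{2}} = \frac{6}{-4 + 756900} = \frac{6}{756896} = 6 \cdot \frac{1}{756896} = \frac{3}{378448} \approx 7.9271 \cdot 10^{-6}$)
$r = \frac{1513795}{756896}$ ($r = 2 + \frac{1}{2} \cdot \frac{3}{378448} = 2 + \frac{3}{756896} = \frac{1513795}{756896} \approx 2.0$)
$\sqrt{v{\left(A \right)} + r} = \sqrt{0 + \frac{1513795}{756896}} = \sqrt{\frac{1513795}{756896}} = \frac{\sqrt{71611586270}}{189224}$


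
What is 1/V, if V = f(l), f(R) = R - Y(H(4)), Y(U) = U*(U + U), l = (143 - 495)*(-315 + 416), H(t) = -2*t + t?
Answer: -1/35584 ≈ -2.8103e-5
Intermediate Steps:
H(t) = -t
l = -35552 (l = -352*101 = -35552)
Y(U) = 2*U**2 (Y(U) = U*(2*U) = 2*U**2)
f(R) = -32 + R (f(R) = R - 2*(-1*4)**2 = R - 2*(-4)**2 = R - 2*16 = R - 1*32 = R - 32 = -32 + R)
V = -35584 (V = -32 - 35552 = -35584)
1/V = 1/(-35584) = -1/35584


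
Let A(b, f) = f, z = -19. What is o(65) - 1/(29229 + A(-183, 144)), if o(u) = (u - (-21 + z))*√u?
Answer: -1/29373 + 105*√65 ≈ 846.54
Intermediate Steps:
o(u) = √u*(40 + u) (o(u) = (u - (-21 - 19))*√u = (u - 1*(-40))*√u = (u + 40)*√u = (40 + u)*√u = √u*(40 + u))
o(65) - 1/(29229 + A(-183, 144)) = √65*(40 + 65) - 1/(29229 + 144) = √65*105 - 1/29373 = 105*√65 - 1*1/29373 = 105*√65 - 1/29373 = -1/29373 + 105*√65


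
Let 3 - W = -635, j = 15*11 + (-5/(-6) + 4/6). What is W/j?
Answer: 1276/333 ≈ 3.8318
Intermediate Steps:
j = 333/2 (j = 165 + (-5*(-⅙) + 4*(⅙)) = 165 + (⅚ + ⅔) = 165 + 3/2 = 333/2 ≈ 166.50)
W = 638 (W = 3 - 1*(-635) = 3 + 635 = 638)
W/j = 638/(333/2) = 638*(2/333) = 1276/333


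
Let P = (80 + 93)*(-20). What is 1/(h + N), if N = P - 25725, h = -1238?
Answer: -1/30423 ≈ -3.2870e-5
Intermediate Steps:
P = -3460 (P = 173*(-20) = -3460)
N = -29185 (N = -3460 - 25725 = -29185)
1/(h + N) = 1/(-1238 - 29185) = 1/(-30423) = -1/30423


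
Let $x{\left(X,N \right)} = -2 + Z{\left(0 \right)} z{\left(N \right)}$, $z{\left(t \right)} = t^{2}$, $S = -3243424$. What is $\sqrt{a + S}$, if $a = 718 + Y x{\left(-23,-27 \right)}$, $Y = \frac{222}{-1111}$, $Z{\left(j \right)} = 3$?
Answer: $\frac{2 i \sqrt{1000769756349}}{1111} \approx 1800.9 i$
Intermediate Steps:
$Y = - \frac{222}{1111}$ ($Y = 222 \left(- \frac{1}{1111}\right) = - \frac{222}{1111} \approx -0.19982$)
$x{\left(X,N \right)} = -2 + 3 N^{2}$
$a = \frac{312628}{1111}$ ($a = 718 - \frac{222 \left(-2 + 3 \left(-27\right)^{2}\right)}{1111} = 718 - \frac{222 \left(-2 + 3 \cdot 729\right)}{1111} = 718 - \frac{222 \left(-2 + 2187\right)}{1111} = 718 - \frac{485070}{1111} = \frac{312628}{1111} \approx 281.39$)
$\sqrt{a + S} = \sqrt{\frac{312628}{1111} - 3243424} = \sqrt{- \frac{3603131436}{1111}} = \frac{2 i \sqrt{1000769756349}}{1111}$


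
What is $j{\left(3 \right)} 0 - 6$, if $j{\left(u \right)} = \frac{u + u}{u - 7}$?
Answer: $-6$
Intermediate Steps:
$j{\left(u \right)} = \frac{2 u}{-7 + u}$
$j{\left(3 \right)} 0 - 6 = 2 \cdot 3 \frac{1}{-7 + 3} \cdot 0 - 6 = 2 \cdot 3 \frac{1}{-4} \cdot 0 - 6 = 2 \cdot 3 \left(- \frac{1}{4}\right) 0 - 6 = \left(- \frac{3}{2}\right) 0 - 6 = 0 - 6 = -6$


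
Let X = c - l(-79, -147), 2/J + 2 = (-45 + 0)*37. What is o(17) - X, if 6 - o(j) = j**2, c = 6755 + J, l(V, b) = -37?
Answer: -11794023/1667 ≈ -7075.0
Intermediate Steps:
J = -2/1667 (J = 2/(-2 + (-45 + 0)*37) = 2/(-2 - 45*37) = 2/(-2 - 1665) = 2/(-1667) = 2*(-1/1667) = -2/1667 ≈ -0.0011998)
c = 11260583/1667 (c = 6755 - 2/1667 = 11260583/1667 ≈ 6755.0)
X = 11322262/1667 (X = 11260583/1667 - 1*(-37) = 11260583/1667 + 37 = 11322262/1667 ≈ 6792.0)
o(j) = 6 - j**2
o(17) - X = (6 - 1*17**2) - 1*11322262/1667 = (6 - 1*289) - 11322262/1667 = (6 - 289) - 11322262/1667 = -283 - 11322262/1667 = -11794023/1667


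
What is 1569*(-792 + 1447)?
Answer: 1027695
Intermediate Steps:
1569*(-792 + 1447) = 1569*655 = 1027695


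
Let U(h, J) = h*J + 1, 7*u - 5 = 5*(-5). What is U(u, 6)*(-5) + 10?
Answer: 635/7 ≈ 90.714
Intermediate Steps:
u = -20/7 (u = 5/7 + (5*(-5))/7 = 5/7 + (⅐)*(-25) = 5/7 - 25/7 = -20/7 ≈ -2.8571)
U(h, J) = 1 + J*h (U(h, J) = J*h + 1 = 1 + J*h)
U(u, 6)*(-5) + 10 = (1 + 6*(-20/7))*(-5) + 10 = (1 - 120/7)*(-5) + 10 = -113/7*(-5) + 10 = 565/7 + 10 = 635/7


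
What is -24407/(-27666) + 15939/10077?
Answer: 228972571/92930094 ≈ 2.4639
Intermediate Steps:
-24407/(-27666) + 15939/10077 = -24407*(-1/27666) + 15939*(1/10077) = 24407/27666 + 5313/3359 = 228972571/92930094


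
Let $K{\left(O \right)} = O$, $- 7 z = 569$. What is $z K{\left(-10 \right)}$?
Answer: $\frac{5690}{7} \approx 812.86$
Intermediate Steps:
$z = - \frac{569}{7}$ ($z = \left(- \frac{1}{7}\right) 569 = - \frac{569}{7} \approx -81.286$)
$z K{\left(-10 \right)} = \left(- \frac{569}{7}\right) \left(-10\right) = \frac{5690}{7}$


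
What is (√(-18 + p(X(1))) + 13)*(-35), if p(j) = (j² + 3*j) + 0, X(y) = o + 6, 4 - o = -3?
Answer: -455 - 35*√190 ≈ -937.44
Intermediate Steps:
o = 7 (o = 4 - 1*(-3) = 4 + 3 = 7)
X(y) = 13 (X(y) = 7 + 6 = 13)
p(j) = j² + 3*j
(√(-18 + p(X(1))) + 13)*(-35) = (√(-18 + 13*(3 + 13)) + 13)*(-35) = (√(-18 + 13*16) + 13)*(-35) = (√(-18 + 208) + 13)*(-35) = (√190 + 13)*(-35) = (13 + √190)*(-35) = -455 - 35*√190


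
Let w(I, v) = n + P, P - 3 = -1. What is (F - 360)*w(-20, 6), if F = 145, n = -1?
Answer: -215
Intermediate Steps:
P = 2 (P = 3 - 1 = 2)
w(I, v) = 1 (w(I, v) = -1 + 2 = 1)
(F - 360)*w(-20, 6) = (145 - 360)*1 = -215*1 = -215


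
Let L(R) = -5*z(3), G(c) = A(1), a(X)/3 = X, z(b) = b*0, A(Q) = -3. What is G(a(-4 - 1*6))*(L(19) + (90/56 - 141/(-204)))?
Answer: -1641/238 ≈ -6.8950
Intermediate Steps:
z(b) = 0
a(X) = 3*X
G(c) = -3
L(R) = 0 (L(R) = -5*0 = 0)
G(a(-4 - 1*6))*(L(19) + (90/56 - 141/(-204))) = -3*(0 + (90/56 - 141/(-204))) = -3*(0 + (90*(1/56) - 141*(-1/204))) = -3*(0 + (45/28 + 47/68)) = -3*(0 + 547/238) = -3*547/238 = -1641/238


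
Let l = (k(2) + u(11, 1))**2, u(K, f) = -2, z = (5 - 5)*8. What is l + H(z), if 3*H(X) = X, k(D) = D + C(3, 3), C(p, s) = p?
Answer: 9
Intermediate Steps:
z = 0 (z = 0*8 = 0)
k(D) = 3 + D (k(D) = D + 3 = 3 + D)
H(X) = X/3
l = 9 (l = ((3 + 2) - 2)**2 = (5 - 2)**2 = 3**2 = 9)
l + H(z) = 9 + (1/3)*0 = 9 + 0 = 9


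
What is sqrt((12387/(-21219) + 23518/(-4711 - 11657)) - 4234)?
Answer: I*sqrt(29325893907063138)/2631156 ≈ 65.085*I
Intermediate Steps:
sqrt((12387/(-21219) + 23518/(-4711 - 11657)) - 4234) = sqrt((12387*(-1/21219) + 23518/(-16368)) - 4234) = sqrt((-4129/7073 + 23518*(-1/16368)) - 4234) = sqrt((-4129/7073 - 1069/744) - 4234) = sqrt(-10633013/5262312 - 4234) = sqrt(-22291262021/5262312) = I*sqrt(29325893907063138)/2631156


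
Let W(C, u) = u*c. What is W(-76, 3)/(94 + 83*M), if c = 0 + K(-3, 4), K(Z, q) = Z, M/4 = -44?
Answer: 3/4838 ≈ 0.00062009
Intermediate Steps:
M = -176 (M = 4*(-44) = -176)
c = -3 (c = 0 - 3 = -3)
W(C, u) = -3*u (W(C, u) = u*(-3) = -3*u)
W(-76, 3)/(94 + 83*M) = (-3*3)/(94 + 83*(-176)) = -9/(94 - 14608) = -9/(-14514) = -9*(-1/14514) = 3/4838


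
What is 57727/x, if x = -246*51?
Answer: -57727/12546 ≈ -4.6012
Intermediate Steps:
x = -12546
57727/x = 57727/(-12546) = 57727*(-1/12546) = -57727/12546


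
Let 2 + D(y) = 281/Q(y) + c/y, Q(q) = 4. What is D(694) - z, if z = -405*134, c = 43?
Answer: 75421577/1388 ≈ 54338.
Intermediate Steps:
D(y) = 273/4 + 43/y (D(y) = -2 + (281/4 + 43/y) = 273/4 + 43/y)
z = -54270
D(694) - z = (273/4 + 43/694) - 1*(-54270) = (273/4 + 43*(1/694)) + 54270 = (273/4 + 43/694) + 54270 = 94817/1388 + 54270 = 75421577/1388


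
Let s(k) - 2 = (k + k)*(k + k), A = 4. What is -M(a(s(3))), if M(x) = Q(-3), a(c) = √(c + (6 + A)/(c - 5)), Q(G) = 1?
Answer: -1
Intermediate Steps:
s(k) = 2 + 4*k² (s(k) = 2 + (k + k)*(k + k) = 2 + (2*k)*(2*k) = 2 + 4*k²)
a(c) = √(c + 10/(-5 + c)) (a(c) = √(c + (6 + 4)/(c - 5)) = √(c + 10/(-5 + c)))
M(x) = 1
-M(a(s(3))) = -1*1 = -1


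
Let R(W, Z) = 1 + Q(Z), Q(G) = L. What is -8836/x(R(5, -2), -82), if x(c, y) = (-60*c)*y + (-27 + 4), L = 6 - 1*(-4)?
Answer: -188/1151 ≈ -0.16334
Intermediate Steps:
L = 10 (L = 6 + 4 = 10)
Q(G) = 10
R(W, Z) = 11 (R(W, Z) = 1 + 10 = 11)
x(c, y) = -23 - 60*c*y (x(c, y) = -60*c*y - 23 = -23 - 60*c*y)
-8836/x(R(5, -2), -82) = -8836/(-23 - 60*11*(-82)) = -8836/(-23 + 54120) = -8836/54097 = -8836*1/54097 = -188/1151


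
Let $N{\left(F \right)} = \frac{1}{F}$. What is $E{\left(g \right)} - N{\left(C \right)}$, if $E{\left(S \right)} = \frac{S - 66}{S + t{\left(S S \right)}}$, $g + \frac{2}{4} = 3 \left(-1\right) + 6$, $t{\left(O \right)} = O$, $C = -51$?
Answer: $- \frac{12919}{1785} \approx -7.2375$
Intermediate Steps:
$g = \frac{5}{2}$ ($g = - \frac{1}{2} + \left(3 \left(-1\right) + 6\right) = - \frac{1}{2} + \left(-3 + 6\right) = - \frac{1}{2} + 3 = \frac{5}{2} \approx 2.5$)
$E{\left(S \right)} = \frac{-66 + S}{S + S^{2}}$ ($E{\left(S \right)} = \frac{S - 66}{S + S S} = \frac{-66 + S}{S + S^{2}}$)
$E{\left(g \right)} - N{\left(C \right)} = \frac{-66 + \frac{5}{2}}{\frac{5}{2} \left(1 + \frac{5}{2}\right)} - \frac{1}{-51} = \frac{2}{5} \frac{1}{\frac{7}{2}} \left(- \frac{127}{2}\right) - - \frac{1}{51} = \frac{2}{5} \cdot \frac{2}{7} \left(- \frac{127}{2}\right) + \frac{1}{51} = - \frac{254}{35} + \frac{1}{51} = - \frac{12919}{1785}$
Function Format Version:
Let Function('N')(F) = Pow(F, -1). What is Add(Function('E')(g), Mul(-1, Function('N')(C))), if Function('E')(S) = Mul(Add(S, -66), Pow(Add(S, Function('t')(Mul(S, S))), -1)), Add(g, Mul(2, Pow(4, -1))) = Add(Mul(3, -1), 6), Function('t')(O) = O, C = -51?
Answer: Rational(-12919, 1785) ≈ -7.2375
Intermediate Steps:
g = Rational(5, 2) (g = Add(Rational(-1, 2), Add(Mul(3, -1), 6)) = Add(Rational(-1, 2), Add(-3, 6)) = Add(Rational(-1, 2), 3) = Rational(5, 2) ≈ 2.5000)
Function('E')(S) = Mul(Pow(Add(S, Pow(S, 2)), -1), Add(-66, S)) (Function('E')(S) = Mul(Add(S, -66), Pow(Add(S, Mul(S, S)), -1)) = Mul(Add(-66, S), Pow(Add(S, Pow(S, 2)), -1)) = Mul(Pow(Add(S, Pow(S, 2)), -1), Add(-66, S)))
Add(Function('E')(g), Mul(-1, Function('N')(C))) = Add(Mul(Pow(Rational(5, 2), -1), Pow(Add(1, Rational(5, 2)), -1), Add(-66, Rational(5, 2))), Mul(-1, Pow(-51, -1))) = Add(Mul(Rational(2, 5), Pow(Rational(7, 2), -1), Rational(-127, 2)), Mul(-1, Rational(-1, 51))) = Add(Mul(Rational(2, 5), Rational(2, 7), Rational(-127, 2)), Rational(1, 51)) = Add(Rational(-254, 35), Rational(1, 51)) = Rational(-12919, 1785)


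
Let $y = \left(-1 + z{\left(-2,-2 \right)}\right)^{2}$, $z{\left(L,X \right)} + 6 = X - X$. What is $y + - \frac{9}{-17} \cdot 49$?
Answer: $\frac{1274}{17} \approx 74.941$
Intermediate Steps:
$z{\left(L,X \right)} = -6$ ($z{\left(L,X \right)} = -6 + \left(X - X\right) = -6 + 0 = -6$)
$y = 49$ ($y = \left(-1 - 6\right)^{2} = \left(-7\right)^{2} = 49$)
$y + - \frac{9}{-17} \cdot 49 = 49 + - \frac{9}{-17} \cdot 49 = 49 + \left(-9\right) \left(- \frac{1}{17}\right) 49 = 49 + \frac{9}{17} \cdot 49 = 49 + \frac{441}{17} = \frac{1274}{17}$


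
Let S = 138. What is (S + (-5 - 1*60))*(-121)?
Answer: -8833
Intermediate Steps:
(S + (-5 - 1*60))*(-121) = (138 + (-5 - 1*60))*(-121) = (138 + (-5 - 60))*(-121) = (138 - 65)*(-121) = 73*(-121) = -8833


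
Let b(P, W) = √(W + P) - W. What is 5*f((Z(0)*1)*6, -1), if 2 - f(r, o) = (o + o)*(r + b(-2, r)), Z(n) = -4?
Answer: 10 + 10*I*√26 ≈ 10.0 + 50.99*I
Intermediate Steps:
b(P, W) = √(P + W) - W
f(r, o) = 2 - 2*o*√(-2 + r) (f(r, o) = 2 - (o + o)*(r + (√(-2 + r) - r)) = 2 - 2*o*√(-2 + r))
5*f((Z(0)*1)*6, -1) = 5*(2 - 2*(-1)*√(-2 - 4*1*6)) = 5*(2 - 2*(-1)*√(-2 - 4*6)) = 5*(2 - 2*(-1)*√(-2 - 24)) = 5*(2 - 2*(-1)*√(-26)) = 5*(2 - 2*(-1)*I*√26) = 5*(2 + 2*I*√26) = 10 + 10*I*√26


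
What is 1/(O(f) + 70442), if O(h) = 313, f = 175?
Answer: 1/70755 ≈ 1.4133e-5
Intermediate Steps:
1/(O(f) + 70442) = 1/(313 + 70442) = 1/70755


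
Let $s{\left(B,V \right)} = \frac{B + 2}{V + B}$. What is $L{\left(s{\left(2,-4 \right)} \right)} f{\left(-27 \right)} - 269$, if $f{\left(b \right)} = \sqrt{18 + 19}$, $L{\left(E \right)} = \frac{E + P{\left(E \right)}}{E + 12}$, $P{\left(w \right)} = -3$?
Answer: $-269 - \frac{\sqrt{37}}{2} \approx -272.04$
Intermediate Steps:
$s{\left(B,V \right)} = \frac{2 + B}{B + V}$
$L{\left(E \right)} = \frac{-3 + E}{12 + E}$ ($L{\left(E \right)} = \frac{E - 3}{E + 12} = \frac{-3 + E}{12 + E}$)
$f{\left(b \right)} = \sqrt{37}$
$L{\left(s{\left(2,-4 \right)} \right)} f{\left(-27 \right)} - 269 = \frac{-3 + \frac{2 + 2}{2 - 4}}{12 + \frac{2 + 2}{2 - 4}} \sqrt{37} - 269 = \frac{-3 + \frac{1}{-2} \cdot 4}{12 + \frac{1}{-2} \cdot 4} \sqrt{37} - 269 = \frac{-3 - 2}{12 - 2} \sqrt{37} - 269 = \frac{1}{10} \left(-5\right) \sqrt{37} - 269 = - \frac{\sqrt{37}}{2} - 269 = -269 - \frac{\sqrt{37}}{2}$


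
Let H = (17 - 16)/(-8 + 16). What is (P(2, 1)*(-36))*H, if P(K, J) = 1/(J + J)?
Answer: -9/4 ≈ -2.2500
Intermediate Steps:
P(K, J) = 1/(2*J)
H = ⅛ (H = 1/8 = 1*(⅛) = ⅛ ≈ 0.12500)
(P(2, 1)*(-36))*H = (((½)/1)*(-36))*(⅛) = (((½)*1)*(-36))*(⅛) = ((½)*(-36))*(⅛) = -18*⅛ = -9/4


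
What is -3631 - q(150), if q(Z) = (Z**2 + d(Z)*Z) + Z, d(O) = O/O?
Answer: -26431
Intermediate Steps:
d(O) = 1
q(Z) = Z**2 + 2*Z (q(Z) = (Z**2 + 1*Z) + Z = (Z**2 + Z) + Z = (Z + Z**2) + Z = Z**2 + 2*Z)
-3631 - q(150) = -3631 - 150*(2 + 150) = -3631 - 150*152 = -3631 - 1*22800 = -3631 - 22800 = -26431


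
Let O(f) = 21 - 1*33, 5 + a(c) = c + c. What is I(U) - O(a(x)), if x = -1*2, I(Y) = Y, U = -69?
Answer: -57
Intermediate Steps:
x = -2
a(c) = -5 + 2*c (a(c) = -5 + (c + c) = -5 + 2*c)
O(f) = -12 (O(f) = 21 - 33 = -12)
I(U) - O(a(x)) = -69 - 1*(-12) = -69 + 12 = -57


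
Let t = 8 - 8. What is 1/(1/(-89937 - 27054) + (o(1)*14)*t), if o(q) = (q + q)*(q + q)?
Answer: -116991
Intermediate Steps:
t = 0
o(q) = 4*q² (o(q) = (2*q)*(2*q) = 4*q²)
1/(1/(-89937 - 27054) + (o(1)*14)*t) = 1/(1/(-89937 - 27054) + ((4*1²)*14)*0) = 1/(1/(-116991) + ((4*1)*14)*0) = 1/(-1/116991 + (4*14)*0) = 1/(-1/116991 + 56*0) = 1/(-1/116991 + 0) = 1/(-1/116991) = -116991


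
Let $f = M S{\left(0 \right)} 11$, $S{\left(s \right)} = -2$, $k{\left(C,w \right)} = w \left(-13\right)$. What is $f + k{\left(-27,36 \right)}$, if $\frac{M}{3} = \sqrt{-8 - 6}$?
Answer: $-468 - 66 i \sqrt{14} \approx -468.0 - 246.95 i$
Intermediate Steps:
$k{\left(C,w \right)} = - 13 w$
$M = 3 i \sqrt{14}$ ($M = 3 \sqrt{-8 - 6} = 3 \sqrt{-14} = 3 i \sqrt{14} \approx 11.225 i$)
$f = - 66 i \sqrt{14}$ ($f = 3 i \sqrt{14} \left(-2\right) 11 = - 6 i \sqrt{14} \cdot 11 = - 66 i \sqrt{14} \approx - 246.95 i$)
$f + k{\left(-27,36 \right)} = - 66 i \sqrt{14} - 468 = -468 - 66 i \sqrt{14}$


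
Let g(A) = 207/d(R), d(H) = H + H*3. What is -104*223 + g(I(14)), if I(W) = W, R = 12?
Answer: -371003/16 ≈ -23188.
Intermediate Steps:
d(H) = 4*H (d(H) = H + 3*H = 4*H)
g(A) = 69/16 (g(A) = 207/((4*12)) = 207/48 = 207*(1/48) = 69/16)
-104*223 + g(I(14)) = -104*223 + 69/16 = -23192 + 69/16 = -371003/16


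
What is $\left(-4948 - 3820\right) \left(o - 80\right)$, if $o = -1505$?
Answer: $13897280$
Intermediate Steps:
$\left(-4948 - 3820\right) \left(o - 80\right) = \left(-4948 - 3820\right) \left(-1505 - 80\right) = \left(-8768\right) \left(-1585\right) = 13897280$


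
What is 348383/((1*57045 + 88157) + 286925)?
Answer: 348383/432127 ≈ 0.80620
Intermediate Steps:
348383/((1*57045 + 88157) + 286925) = 348383/((57045 + 88157) + 286925) = 348383/(145202 + 286925) = 348383/432127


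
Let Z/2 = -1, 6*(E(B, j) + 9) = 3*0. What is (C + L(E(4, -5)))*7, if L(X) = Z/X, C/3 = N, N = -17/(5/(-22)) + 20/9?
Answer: 72856/45 ≈ 1619.0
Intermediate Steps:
E(B, j) = -9 (E(B, j) = -9 + (3*0)/6 = -9 + (⅙)*0 = -9 + 0 = -9)
Z = -2 (Z = 2*(-1) = -2)
N = 3466/45 (N = -17/(5*(-1/22)) + 20*(⅑) = -17/(-5/22) + 20/9 = -17*(-22/5) + 20/9 = 374/5 + 20/9 = 3466/45 ≈ 77.022)
C = 3466/15 (C = 3*(3466/45) = 3466/15 ≈ 231.07)
L(X) = -2/X
(C + L(E(4, -5)))*7 = (3466/15 - 2/(-9))*7 = (3466/15 - 2*(-⅑))*7 = (3466/15 + 2/9)*7 = (10408/45)*7 = 72856/45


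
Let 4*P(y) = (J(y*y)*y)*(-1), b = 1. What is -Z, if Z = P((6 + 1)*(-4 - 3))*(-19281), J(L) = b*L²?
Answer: 5446405275969/4 ≈ 1.3616e+12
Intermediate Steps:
J(L) = L² (J(L) = 1*L² = L²)
P(y) = -y⁵/4 (P(y) = (((y*y)²*y)*(-1))/4 = (((y²)²*y)*(-1))/4 = ((y⁴*y)*(-1))/4 = (y⁵*(-1))/4 = (-y⁵)/4 = -y⁵/4)
Z = -5446405275969/4 (Z = -(-4 - 3)⁵*(6 + 1)⁵/4*(-19281) = -(7*(-7))⁵/4*(-19281) = -¼*(-49)⁵*(-19281) = -¼*(-282475249)*(-19281) = (282475249/4)*(-19281) = -5446405275969/4 ≈ -1.3616e+12)
-Z = -1*(-5446405275969/4) = 5446405275969/4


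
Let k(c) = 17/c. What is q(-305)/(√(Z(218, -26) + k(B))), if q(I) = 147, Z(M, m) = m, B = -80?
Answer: -196*I*√1165/233 ≈ -28.712*I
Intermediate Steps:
q(-305)/(√(Z(218, -26) + k(B))) = 147/(√(-26 + 17/(-80))) = 147/(√(-26 + 17*(-1/80))) = 147/(√(-26 - 17/80)) = 147/(√(-2097/80)) = 147/((3*I*√1165/20)) = 147*(-4*I*√1165/699) = -196*I*√1165/233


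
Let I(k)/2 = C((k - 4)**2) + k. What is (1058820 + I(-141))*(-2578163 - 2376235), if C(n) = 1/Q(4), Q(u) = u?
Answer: -5244421027323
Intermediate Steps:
C(n) = 1/4
I(k) = 1/2 + 2*k (I(k) = 2*(1/4 + k) = 1/2 + 2*k)
(1058820 + I(-141))*(-2578163 - 2376235) = (1058820 + (1/2 + 2*(-141)))*(-2578163 - 2376235) = (1058820 + (1/2 - 282))*(-4954398) = (1058820 - 563/2)*(-4954398) = (2117077/2)*(-4954398) = -5244421027323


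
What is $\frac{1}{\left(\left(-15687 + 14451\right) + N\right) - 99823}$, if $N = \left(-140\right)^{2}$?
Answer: $- \frac{1}{81459} \approx -1.2276 \cdot 10^{-5}$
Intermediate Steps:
$N = 19600$
$\frac{1}{\left(\left(-15687 + 14451\right) + N\right) - 99823} = \frac{1}{\left(\left(-15687 + 14451\right) + 19600\right) - 99823} = \frac{1}{\left(-1236 + 19600\right) - 99823} = \frac{1}{18364 - 99823} = \frac{1}{-81459} = - \frac{1}{81459}$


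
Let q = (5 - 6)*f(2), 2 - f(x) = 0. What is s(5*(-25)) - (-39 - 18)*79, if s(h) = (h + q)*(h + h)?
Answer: 36253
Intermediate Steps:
f(x) = 2 (f(x) = 2 - 1*0 = 2 + 0 = 2)
q = -2 (q = (5 - 6)*2 = -1*2 = -2)
s(h) = 2*h*(-2 + h) (s(h) = (h - 2)*(h + h) = (-2 + h)*(2*h) = 2*h*(-2 + h))
s(5*(-25)) - (-39 - 18)*79 = 2*(5*(-25))*(-2 + 5*(-25)) - (-39 - 18)*79 = 2*(-125)*(-2 - 125) - (-57)*79 = 2*(-125)*(-127) - 1*(-4503) = 31750 + 4503 = 36253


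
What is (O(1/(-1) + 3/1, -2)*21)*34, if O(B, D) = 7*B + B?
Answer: 11424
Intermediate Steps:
O(B, D) = 8*B
(O(1/(-1) + 3/1, -2)*21)*34 = ((8*(1/(-1) + 3/1))*21)*34 = ((8*(1*(-1) + 3*1))*21)*34 = ((8*(-1 + 3))*21)*34 = ((8*2)*21)*34 = (16*21)*34 = 336*34 = 11424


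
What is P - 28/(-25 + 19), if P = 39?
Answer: 131/3 ≈ 43.667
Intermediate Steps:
P - 28/(-25 + 19) = 39 - 28/(-25 + 19) = 39 - 28/(-6) = 39 - 28*(-1/6) = 39 + 14/3 = 131/3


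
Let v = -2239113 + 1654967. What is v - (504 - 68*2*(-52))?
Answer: -591722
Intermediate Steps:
v = -584146
v - (504 - 68*2*(-52)) = -584146 - (504 - 68*2*(-52)) = -584146 - (504 - 136*(-52)) = -584146 - (504 + 7072) = -584146 - 1*7576 = -584146 - 7576 = -591722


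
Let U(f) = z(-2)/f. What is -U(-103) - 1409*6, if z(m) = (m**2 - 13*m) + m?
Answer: -870734/103 ≈ -8453.7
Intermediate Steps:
z(m) = m**2 - 12*m
U(f) = 28/f (U(f) = (-2*(-12 - 2))/f = (-2*(-14))/f = 28/f)
-U(-103) - 1409*6 = -28/(-103) - 1409*6 = -28*(-1)/103 - 8454 = -1*(-28/103) - 8454 = 28/103 - 8454 = -870734/103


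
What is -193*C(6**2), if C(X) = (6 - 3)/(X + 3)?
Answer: -193/13 ≈ -14.846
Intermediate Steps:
C(X) = 3/(3 + X)
-193*C(6**2) = -579/(3 + 6**2) = -579/(3 + 36) = -579/39 = -193*1/13 = -193/13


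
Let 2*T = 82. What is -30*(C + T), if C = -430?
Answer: 11670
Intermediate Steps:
T = 41 (T = (½)*82 = 41)
-30*(C + T) = -30*(-430 + 41) = -30*(-389) = 11670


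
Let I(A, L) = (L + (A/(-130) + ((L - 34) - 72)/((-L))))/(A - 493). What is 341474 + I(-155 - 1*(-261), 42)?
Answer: 180385289573/528255 ≈ 3.4147e+5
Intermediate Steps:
I(A, L) = (L - A/130 - (-106 + L)/L)/(-493 + A) (I(A, L) = (L + (A*(-1/130) + ((-34 + L) - 72)*(-1/L)))/(-493 + A) = (L + (-A/130 + (-106 + L)*(-1/L)))/(-493 + A) = (L + (-A/130 - (-106 + L)/L))/(-493 + A) = (L - A/130 - (-106 + L)/L)/(-493 + A))
341474 + I(-155 - 1*(-261), 42) = 341474 + (106 + 42**2 - 1*42 - 1/130*(-155 - 1*(-261))*42)/(42*(-493 + (-155 - 1*(-261)))) = 341474 + (106 + 1764 - 42 - 1/130*(-155 + 261)*42)/(42*(-493 + (-155 + 261))) = 341474 + (106 + 1764 - 42 - 1/130*106*42)/(42*(-493 + 106)) = 341474 + (1/42)*(106 + 1764 - 42 - 2226/65)/(-387) = 341474 + (1/42)*(-1/387)*(116594/65) = 341474 - 58297/528255 = 180385289573/528255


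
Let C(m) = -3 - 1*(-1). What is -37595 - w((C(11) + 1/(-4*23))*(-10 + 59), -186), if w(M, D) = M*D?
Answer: -2572415/46 ≈ -55922.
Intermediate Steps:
C(m) = -2 (C(m) = -3 + 1 = -2)
w(M, D) = D*M
-37595 - w((C(11) + 1/(-4*23))*(-10 + 59), -186) = -37595 - (-186)*(-2 + 1/(-4*23))*(-10 + 59) = -37595 - (-186)*(-2 + 1/(-92))*49 = -37595 - (-186)*(-2 - 1/92)*49 = -37595 - (-186)*(-185/92*49) = -37595 - (-186)*(-9065)/92 = -37595 - 1*843045/46 = -37595 - 843045/46 = -2572415/46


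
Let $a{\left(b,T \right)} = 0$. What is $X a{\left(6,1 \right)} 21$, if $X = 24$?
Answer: $0$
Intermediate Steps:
$X a{\left(6,1 \right)} 21 = 24 \cdot 0 \cdot 21 = 0 \cdot 21 = 0$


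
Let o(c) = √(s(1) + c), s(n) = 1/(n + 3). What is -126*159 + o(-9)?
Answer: -20034 + I*√35/2 ≈ -20034.0 + 2.958*I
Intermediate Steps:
s(n) = 1/(3 + n)
o(c) = √(¼ + c) (o(c) = √(1/(3 + 1) + c) = √(1/4 + c) = √(¼ + c))
-126*159 + o(-9) = -126*159 + √(1 + 4*(-9))/2 = -20034 + √(1 - 36)/2 = -20034 + √(-35)/2 = -20034 + (I*√35)/2 = -20034 + I*√35/2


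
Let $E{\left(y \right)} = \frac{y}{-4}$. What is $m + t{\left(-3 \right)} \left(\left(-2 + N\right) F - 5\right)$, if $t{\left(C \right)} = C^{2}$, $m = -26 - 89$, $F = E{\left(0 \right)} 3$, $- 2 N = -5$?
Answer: $-160$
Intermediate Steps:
$N = \frac{5}{2}$ ($N = \left(- \frac{1}{2}\right) \left(-5\right) = \frac{5}{2} \approx 2.5$)
$E{\left(y \right)} = - \frac{y}{4}$ ($E{\left(y \right)} = y \left(- \frac{1}{4}\right) = - \frac{y}{4}$)
$F = 0$ ($F = \left(- \frac{1}{4}\right) 0 \cdot 3 = 0 \cdot 3 = 0$)
$m = -115$ ($m = -26 - 89 = -115$)
$m + t{\left(-3 \right)} \left(\left(-2 + N\right) F - 5\right) = -115 + \left(-3\right)^{2} \left(\left(-2 + \frac{5}{2}\right) 0 - 5\right) = -115 + 9 \left(\frac{1}{2} \cdot 0 - 5\right) = -115 + 9 \left(0 - 5\right) = -115 + 9 \left(-5\right) = -115 - 45 = -160$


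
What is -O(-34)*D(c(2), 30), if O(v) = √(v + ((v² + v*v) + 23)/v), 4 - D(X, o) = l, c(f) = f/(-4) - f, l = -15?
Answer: -19*I*√118694/34 ≈ -192.53*I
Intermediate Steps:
c(f) = -5*f/4 (c(f) = f*(-¼) - f = -f/4 - f = -5*f/4)
D(X, o) = 19 (D(X, o) = 4 - 1*(-15) = 4 + 15 = 19)
O(v) = √(v + (23 + 2*v²)/v) (O(v) = √(v + ((v² + v²) + 23)/v) = √(v + (2*v² + 23)/v) = √(v + (23 + 2*v²)/v))
-O(-34)*D(c(2), 30) = -√(3*(-34) + 23/(-34))*19 = -√(-102 + 23*(-1/34))*19 = -√(-102 - 23/34)*19 = -√(-3491/34)*19 = -I*√118694/34*19 = -19*I*√118694/34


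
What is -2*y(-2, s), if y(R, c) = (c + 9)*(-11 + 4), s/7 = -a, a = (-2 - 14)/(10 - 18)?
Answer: -70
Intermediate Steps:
a = 2 (a = -16/(-8) = -16*(-⅛) = 2)
s = -14 (s = 7*(-1*2) = 7*(-2) = -14)
y(R, c) = -63 - 7*c (y(R, c) = (9 + c)*(-7) = -63 - 7*c)
-2*y(-2, s) = -2*(-63 - 7*(-14)) = -2*(-63 + 98) = -2*35 = -70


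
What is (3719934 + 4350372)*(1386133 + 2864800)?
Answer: 34306330095498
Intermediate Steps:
(3719934 + 4350372)*(1386133 + 2864800) = 8070306*4250933 = 34306330095498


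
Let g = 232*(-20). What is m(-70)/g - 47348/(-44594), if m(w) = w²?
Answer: 29603/5172904 ≈ 0.0057227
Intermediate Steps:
g = -4640
m(-70)/g - 47348/(-44594) = (-70)²/(-4640) - 47348/(-44594) = 4900*(-1/4640) - 47348*(-1/44594) = -245/232 + 23674/22297 = 29603/5172904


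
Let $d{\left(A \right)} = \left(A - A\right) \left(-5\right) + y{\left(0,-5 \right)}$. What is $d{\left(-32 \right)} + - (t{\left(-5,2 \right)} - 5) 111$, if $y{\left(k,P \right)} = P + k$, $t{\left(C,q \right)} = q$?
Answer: $328$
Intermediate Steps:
$d{\left(A \right)} = -5$ ($d{\left(A \right)} = \left(A - A\right) \left(-5\right) + \left(-5 + 0\right) = 0 \left(-5\right) - 5 = 0 - 5 = -5$)
$d{\left(-32 \right)} + - (t{\left(-5,2 \right)} - 5) 111 = -5 + - (2 - 5) 111 = -5 + \left(-1\right) \left(-3\right) 111 = -5 + 3 \cdot 111 = -5 + 333 = 328$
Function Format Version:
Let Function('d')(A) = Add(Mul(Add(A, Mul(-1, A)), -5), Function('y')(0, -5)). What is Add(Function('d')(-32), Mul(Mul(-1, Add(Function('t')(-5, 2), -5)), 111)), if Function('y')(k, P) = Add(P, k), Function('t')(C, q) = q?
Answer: 328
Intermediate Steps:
Function('d')(A) = -5 (Function('d')(A) = Add(Mul(Add(A, Mul(-1, A)), -5), Add(-5, 0)) = Add(Mul(0, -5), -5) = Add(0, -5) = -5)
Add(Function('d')(-32), Mul(Mul(-1, Add(Function('t')(-5, 2), -5)), 111)) = Add(-5, Mul(Mul(-1, Add(2, -5)), 111)) = Add(-5, Mul(Mul(-1, -3), 111)) = Add(-5, Mul(3, 111)) = Add(-5, 333) = 328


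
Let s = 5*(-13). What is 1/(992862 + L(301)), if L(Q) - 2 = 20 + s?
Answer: 1/992819 ≈ 1.0072e-6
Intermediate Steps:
s = -65
L(Q) = -43 (L(Q) = 2 + (20 - 65) = 2 - 45 = -43)
1/(992862 + L(301)) = 1/(992862 - 43) = 1/992819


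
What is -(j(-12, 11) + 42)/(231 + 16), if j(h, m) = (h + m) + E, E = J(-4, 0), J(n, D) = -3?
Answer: -2/13 ≈ -0.15385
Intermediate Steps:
E = -3
j(h, m) = -3 + h + m (j(h, m) = (h + m) - 3 = -3 + h + m)
-(j(-12, 11) + 42)/(231 + 16) = -((-3 - 12 + 11) + 42)/(231 + 16) = -(-4 + 42)/247 = -38/247 = -1*2/13 = -2/13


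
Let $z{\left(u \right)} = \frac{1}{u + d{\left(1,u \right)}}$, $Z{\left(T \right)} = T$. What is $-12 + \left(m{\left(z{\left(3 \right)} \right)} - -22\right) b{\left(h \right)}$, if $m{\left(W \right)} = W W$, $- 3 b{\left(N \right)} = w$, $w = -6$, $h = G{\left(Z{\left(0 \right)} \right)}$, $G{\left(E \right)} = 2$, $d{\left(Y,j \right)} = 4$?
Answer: $\frac{1570}{49} \approx 32.041$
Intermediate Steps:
$h = 2$
$z{\left(u \right)} = \frac{1}{4 + u}$ ($z{\left(u \right)} = \frac{1}{u + 4} = \frac{1}{4 + u}$)
$b{\left(N \right)} = 2$ ($b{\left(N \right)} = \left(- \frac{1}{3}\right) \left(-6\right) = 2$)
$m{\left(W \right)} = W^{2}$
$-12 + \left(m{\left(z{\left(3 \right)} \right)} - -22\right) b{\left(h \right)} = -12 + \left(\left(\frac{1}{4 + 3}\right)^{2} - -22\right) 2 = -12 + \left(\left(\frac{1}{7}\right)^{2} + 22\right) 2 = -12 + \left(\frac{1}{49} + 22\right) 2 = -12 + \frac{1079}{49} \cdot 2 = -12 + \frac{2158}{49} = \frac{1570}{49}$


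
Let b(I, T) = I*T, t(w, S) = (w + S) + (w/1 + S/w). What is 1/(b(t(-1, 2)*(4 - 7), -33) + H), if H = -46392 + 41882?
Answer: -1/4708 ≈ -0.00021240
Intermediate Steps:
H = -4510
t(w, S) = S + 2*w + S/w (t(w, S) = (S + w) + (w*1 + S/w) = (S + w) + (w + S/w) = S + 2*w + S/w)
1/(b(t(-1, 2)*(4 - 7), -33) + H) = 1/(((2 + 2*(-1) + 2/(-1))*(4 - 7))*(-33) - 4510) = 1/(((2 - 2 + 2*(-1))*(-3))*(-33) - 4510) = 1/(((2 - 2 - 2)*(-3))*(-33) - 4510) = 1/(-2*(-3)*(-33) - 4510) = 1/(6*(-33) - 4510) = 1/(-198 - 4510) = 1/(-4708) = -1/4708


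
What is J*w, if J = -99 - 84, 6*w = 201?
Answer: -12261/2 ≈ -6130.5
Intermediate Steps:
w = 67/2 (w = (1/6)*201 = 67/2 ≈ 33.500)
J = -183
J*w = -183*67/2 = -12261/2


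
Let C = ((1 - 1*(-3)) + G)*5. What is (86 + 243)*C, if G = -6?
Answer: -3290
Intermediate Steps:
C = -10 (C = ((1 - 1*(-3)) - 6)*5 = ((1 + 3) - 6)*5 = (4 - 6)*5 = -2*5 = -10)
(86 + 243)*C = (86 + 243)*(-10) = 329*(-10) = -3290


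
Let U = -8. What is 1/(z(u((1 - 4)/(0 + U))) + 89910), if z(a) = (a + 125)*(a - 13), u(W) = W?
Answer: 64/5652937 ≈ 1.1322e-5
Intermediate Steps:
z(a) = (-13 + a)*(125 + a) (z(a) = (125 + a)*(-13 + a) = (-13 + a)*(125 + a))
1/(z(u((1 - 4)/(0 + U))) + 89910) = 1/((-1625 + ((1 - 4)/(0 - 8))² + 112*((1 - 4)/(0 - 8))) + 89910) = 1/((-1625 + (-3/(-8))² + 112*(-3/(-8))) + 89910) = 1/((-1625 + (-3*(-⅛))² + 112*(-3*(-⅛))) + 89910) = 1/((-1625 + (3/8)² + 112*(3/8)) + 89910) = 1/((-1625 + 9/64 + 42) + 89910) = 1/(-101303/64 + 89910) = 1/(5652937/64) = 64/5652937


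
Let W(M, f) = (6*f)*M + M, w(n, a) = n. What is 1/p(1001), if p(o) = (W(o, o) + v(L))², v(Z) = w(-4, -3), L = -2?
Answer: 1/36156205078009 ≈ 2.7658e-14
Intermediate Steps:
v(Z) = -4
W(M, f) = M + 6*M*f (W(M, f) = 6*M*f + M = M + 6*M*f)
p(o) = (-4 + o*(1 + 6*o))² (p(o) = (o*(1 + 6*o) - 4)² = (-4 + o*(1 + 6*o))²)
1/p(1001) = 1/((-4 + 1001*(1 + 6*1001))²) = 1/((-4 + 1001*(1 + 6006))²) = 1/((-4 + 1001*6007)²) = 1/((-4 + 6013007)²) = 1/(6013003²) = 1/36156205078009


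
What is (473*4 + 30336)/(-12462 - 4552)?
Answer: -16114/8507 ≈ -1.8942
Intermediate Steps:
(473*4 + 30336)/(-12462 - 4552) = (1892 + 30336)/(-17014) = 32228*(-1/17014) = -16114/8507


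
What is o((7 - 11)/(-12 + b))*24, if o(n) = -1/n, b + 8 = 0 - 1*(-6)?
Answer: -84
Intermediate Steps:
b = -2 (b = -8 + (0 - 1*(-6)) = -8 + (0 + 6) = -8 + 6 = -2)
o((7 - 11)/(-12 + b))*24 = -1/((7 - 11)/(-12 - 2))*24 = -1/((-4/(-14)))*24 = -1/((-4*(-1/14)))*24 = -1/2/7*24 = -1*7/2*24 = -7/2*24 = -84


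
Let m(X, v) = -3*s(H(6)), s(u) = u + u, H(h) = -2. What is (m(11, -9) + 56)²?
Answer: 4624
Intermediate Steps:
s(u) = 2*u
m(X, v) = 12 (m(X, v) = -6*(-2) = -3*(-4) = 12)
(m(11, -9) + 56)² = (12 + 56)² = 68² = 4624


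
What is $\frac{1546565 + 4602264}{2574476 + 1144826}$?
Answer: $\frac{6148829}{3719302} \approx 1.6532$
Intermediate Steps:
$\frac{1546565 + 4602264}{2574476 + 1144826} = \frac{6148829}{3719302}$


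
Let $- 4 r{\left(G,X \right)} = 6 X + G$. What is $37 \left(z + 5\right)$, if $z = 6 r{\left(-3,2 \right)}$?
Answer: $- \frac{629}{2} \approx -314.5$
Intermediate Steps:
$r{\left(G,X \right)} = - \frac{3 X}{2} - \frac{G}{4}$ ($r{\left(G,X \right)} = - \frac{6 X + G}{4} = - \frac{G + 6 X}{4} = - \frac{3 X}{2} - \frac{G}{4}$)
$z = - \frac{27}{2}$ ($z = 6 \left(\left(- \frac{3}{2}\right) 2 - - \frac{3}{4}\right) = 6 \left(-3 + \frac{3}{4}\right) = 6 \left(- \frac{9}{4}\right) = - \frac{27}{2} \approx -13.5$)
$37 \left(z + 5\right) = 37 \left(- \frac{27}{2} + 5\right) = 37 \left(- \frac{17}{2}\right) = - \frac{629}{2}$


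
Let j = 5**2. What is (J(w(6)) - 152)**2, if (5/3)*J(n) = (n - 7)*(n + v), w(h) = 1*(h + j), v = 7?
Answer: 3904576/25 ≈ 1.5618e+5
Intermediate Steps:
j = 25
w(h) = 25 + h (w(h) = 1*(h + 25) = 1*(25 + h) = 25 + h)
J(n) = 3*(-7 + n)*(7 + n)/5 (J(n) = 3*((n - 7)*(n + 7))/5 = 3*((-7 + n)*(7 + n))/5 = 3*(-7 + n)*(7 + n)/5)
(J(w(6)) - 152)**2 = ((-147/5 + 3*(25 + 6)**2/5) - 152)**2 = ((-147/5 + (3/5)*31**2) - 152)**2 = ((-147/5 + (3/5)*961) - 152)**2 = ((-147/5 + 2883/5) - 152)**2 = (2736/5 - 152)**2 = (1976/5)**2 = 3904576/25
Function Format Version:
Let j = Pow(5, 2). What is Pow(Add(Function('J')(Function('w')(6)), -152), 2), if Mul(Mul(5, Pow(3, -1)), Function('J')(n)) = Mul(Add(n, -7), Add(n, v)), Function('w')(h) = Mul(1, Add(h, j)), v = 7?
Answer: Rational(3904576, 25) ≈ 1.5618e+5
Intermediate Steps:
j = 25
Function('w')(h) = Add(25, h) (Function('w')(h) = Mul(1, Add(h, 25)) = Mul(1, Add(25, h)) = Add(25, h))
Function('J')(n) = Mul(Rational(3, 5), Add(-7, n), Add(7, n)) (Function('J')(n) = Mul(Rational(3, 5), Mul(Add(n, -7), Add(n, 7))) = Mul(Rational(3, 5), Mul(Add(-7, n), Add(7, n))) = Mul(Rational(3, 5), Add(-7, n), Add(7, n)))
Pow(Add(Function('J')(Function('w')(6)), -152), 2) = Pow(Add(Add(Rational(-147, 5), Mul(Rational(3, 5), Pow(Add(25, 6), 2))), -152), 2) = Pow(Add(Add(Rational(-147, 5), Mul(Rational(3, 5), Pow(31, 2))), -152), 2) = Pow(Add(Add(Rational(-147, 5), Mul(Rational(3, 5), 961)), -152), 2) = Pow(Add(Add(Rational(-147, 5), Rational(2883, 5)), -152), 2) = Pow(Add(Rational(2736, 5), -152), 2) = Pow(Rational(1976, 5), 2) = Rational(3904576, 25)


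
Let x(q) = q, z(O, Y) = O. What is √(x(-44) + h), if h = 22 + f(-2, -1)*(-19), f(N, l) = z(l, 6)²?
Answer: I*√41 ≈ 6.4031*I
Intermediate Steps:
f(N, l) = l²
h = 3 (h = 22 + (-1)²*(-19) = 22 + 1*(-19) = 22 - 19 = 3)
√(x(-44) + h) = √(-44 + 3) = √(-41) = I*√41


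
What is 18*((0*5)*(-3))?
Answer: 0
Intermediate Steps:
18*((0*5)*(-3)) = 18*(0*(-3)) = 18*0 = 0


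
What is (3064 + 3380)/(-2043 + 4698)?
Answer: 716/295 ≈ 2.4271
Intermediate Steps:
(3064 + 3380)/(-2043 + 4698) = 6444/2655 = 6444*(1/2655) = 716/295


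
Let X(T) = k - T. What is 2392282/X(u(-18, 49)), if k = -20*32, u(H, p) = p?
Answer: -2392282/689 ≈ -3472.1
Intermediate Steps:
k = -640
X(T) = -640 - T
2392282/X(u(-18, 49)) = 2392282/(-640 - 1*49) = 2392282/(-640 - 49) = 2392282/(-689) = 2392282*(-1/689) = -2392282/689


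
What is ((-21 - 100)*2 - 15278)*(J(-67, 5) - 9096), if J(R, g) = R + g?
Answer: 142132160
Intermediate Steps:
((-21 - 100)*2 - 15278)*(J(-67, 5) - 9096) = ((-21 - 100)*2 - 15278)*((-67 + 5) - 9096) = (-121*2 - 15278)*(-62 - 9096) = (-242 - 15278)*(-9158) = -15520*(-9158) = 142132160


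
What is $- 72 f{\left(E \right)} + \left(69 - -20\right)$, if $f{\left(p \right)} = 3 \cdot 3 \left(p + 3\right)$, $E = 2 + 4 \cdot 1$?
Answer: $-5743$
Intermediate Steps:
$E = 6$ ($E = 2 + 4 = 6$)
$f{\left(p \right)} = 27 + 9 p$ ($f{\left(p \right)} = 3 \cdot 3 \left(3 + p\right) = 3 \left(9 + 3 p\right) = 27 + 9 p$)
$- 72 f{\left(E \right)} + \left(69 - -20\right) = - 72 \left(27 + 9 \cdot 6\right) + \left(69 - -20\right) = - 72 \left(27 + 54\right) + \left(69 + 20\right) = \left(-72\right) 81 + 89 = -5832 + 89 = -5743$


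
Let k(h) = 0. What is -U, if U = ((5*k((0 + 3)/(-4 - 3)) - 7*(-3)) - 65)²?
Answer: -1936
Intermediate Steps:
U = 1936 (U = ((5*0 - 7*(-3)) - 65)² = ((0 + 21) - 65)² = (21 - 65)² = (-44)² = 1936)
-U = -1*1936 = -1936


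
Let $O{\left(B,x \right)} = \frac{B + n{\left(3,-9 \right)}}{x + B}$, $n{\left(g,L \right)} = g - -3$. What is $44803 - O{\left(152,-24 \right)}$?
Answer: $\frac{2867313}{64} \approx 44802.0$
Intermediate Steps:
$n{\left(g,L \right)} = 3 + g$ ($n{\left(g,L \right)} = g + 3 = 3 + g$)
$O{\left(B,x \right)} = \frac{6 + B}{B + x}$ ($O{\left(B,x \right)} = \frac{B + \left(3 + 3\right)}{x + B} = \frac{B + 6}{B + x} = \frac{6 + B}{B + x}$)
$44803 - O{\left(152,-24 \right)} = 44803 - \frac{6 + 152}{152 - 24} = 44803 - \frac{1}{128} \cdot 158 = 44803 - \frac{79}{64} = \frac{2867313}{64}$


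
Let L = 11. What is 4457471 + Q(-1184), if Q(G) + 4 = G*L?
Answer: 4444443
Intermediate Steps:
Q(G) = -4 + 11*G (Q(G) = -4 + G*11 = -4 + 11*G)
4457471 + Q(-1184) = 4457471 + (-4 + 11*(-1184)) = 4457471 + (-4 - 13024) = 4457471 - 13028 = 4444443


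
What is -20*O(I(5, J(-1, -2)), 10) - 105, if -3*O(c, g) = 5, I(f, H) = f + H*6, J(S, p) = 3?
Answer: -215/3 ≈ -71.667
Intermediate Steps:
I(f, H) = f + 6*H
O(c, g) = -5/3 (O(c, g) = -1/3*5 = -5/3)
-20*O(I(5, J(-1, -2)), 10) - 105 = -20*(-5/3) - 105 = 100/3 - 105 = -215/3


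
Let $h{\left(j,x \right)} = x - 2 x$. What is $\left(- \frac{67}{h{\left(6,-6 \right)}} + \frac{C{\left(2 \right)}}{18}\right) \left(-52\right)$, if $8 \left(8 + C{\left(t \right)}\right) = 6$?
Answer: $\frac{10829}{18} \approx 601.61$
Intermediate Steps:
$h{\left(j,x \right)} = - x$
$C{\left(t \right)} = - \frac{29}{4}$ ($C{\left(t \right)} = -8 + \frac{1}{8} \cdot 6 = -8 + \frac{3}{4} = - \frac{29}{4}$)
$\left(- \frac{67}{h{\left(6,-6 \right)}} + \frac{C{\left(2 \right)}}{18}\right) \left(-52\right) = \left(- \frac{67}{\left(-1\right) \left(-6\right)} - \frac{29}{4 \cdot 18}\right) \left(-52\right) = \left(- \frac{67}{6} - \frac{29}{72}\right) \left(-52\right) = \left(- \frac{833}{72}\right) \left(-52\right) = \frac{10829}{18}$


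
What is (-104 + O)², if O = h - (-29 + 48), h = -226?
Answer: 121801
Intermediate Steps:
O = -245 (O = -226 - (-29 + 48) = -226 - 1*19 = -226 - 19 = -245)
(-104 + O)² = (-104 - 245)² = (-349)² = 121801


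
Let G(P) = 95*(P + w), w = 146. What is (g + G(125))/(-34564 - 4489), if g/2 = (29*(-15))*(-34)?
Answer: -55325/39053 ≈ -1.4167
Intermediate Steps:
G(P) = 13870 + 95*P (G(P) = 95*(P + 146) = 95*(146 + P) = 13870 + 95*P)
g = 29580 (g = 2*((29*(-15))*(-34)) = 2*(-435*(-34)) = 2*14790 = 29580)
(g + G(125))/(-34564 - 4489) = (29580 + (13870 + 95*125))/(-34564 - 4489) = (29580 + (13870 + 11875))/(-39053) = (29580 + 25745)*(-1/39053) = 55325*(-1/39053) = -55325/39053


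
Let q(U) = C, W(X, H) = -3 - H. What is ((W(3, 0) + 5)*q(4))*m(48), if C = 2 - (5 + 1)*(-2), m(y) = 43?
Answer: 1204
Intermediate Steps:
C = 14 (C = 2 - 6*(-2) = 2 - 1*(-12) = 2 + 12 = 14)
q(U) = 14
((W(3, 0) + 5)*q(4))*m(48) = (((-3 - 1*0) + 5)*14)*43 = (((-3 + 0) + 5)*14)*43 = ((-3 + 5)*14)*43 = (2*14)*43 = 28*43 = 1204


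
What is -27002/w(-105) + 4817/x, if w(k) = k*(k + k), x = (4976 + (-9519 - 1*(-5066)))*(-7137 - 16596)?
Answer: -18625818476/15205139775 ≈ -1.2250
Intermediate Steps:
x = -12412359 (x = (4976 + (-9519 + 5066))*(-23733) = (4976 - 4453)*(-23733) = 523*(-23733) = -12412359)
w(k) = 2*k² (w(k) = k*(2*k) = 2*k²)
-27002/w(-105) + 4817/x = -27002/(2*(-105)²) + 4817/(-12412359) = -27002/(2*11025) + 4817*(-1/12412359) = -27002/22050 - 4817/12412359 = -27002*1/22050 - 4817/12412359 = -13501/11025 - 4817/12412359 = -18625818476/15205139775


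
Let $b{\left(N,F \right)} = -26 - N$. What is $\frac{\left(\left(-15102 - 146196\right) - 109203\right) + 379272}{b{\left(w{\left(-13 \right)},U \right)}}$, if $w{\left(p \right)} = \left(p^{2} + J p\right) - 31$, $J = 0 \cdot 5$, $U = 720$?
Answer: $- \frac{108771}{164} \approx -663.24$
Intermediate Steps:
$J = 0$
$w{\left(p \right)} = -31 + p^{2}$ ($w{\left(p \right)} = \left(p^{2} + 0 p\right) - 31 = \left(p^{2} + 0\right) - 31 = p^{2} - 31 = -31 + p^{2}$)
$\frac{\left(\left(-15102 - 146196\right) - 109203\right) + 379272}{b{\left(w{\left(-13 \right)},U \right)}} = \frac{\left(\left(-15102 - 146196\right) - 109203\right) + 379272}{-26 - \left(-31 + \left(-13\right)^{2}\right)} = \frac{\left(-161298 - 109203\right) + 379272}{-26 - \left(-31 + 169\right)} = \frac{-270501 + 379272}{-26 - 138} = \frac{108771}{-26 - 138} = \frac{108771}{-164} = 108771 \left(- \frac{1}{164}\right) = - \frac{108771}{164}$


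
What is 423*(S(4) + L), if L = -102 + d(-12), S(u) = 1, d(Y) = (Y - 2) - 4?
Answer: -50337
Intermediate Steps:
d(Y) = -6 + Y (d(Y) = (-2 + Y) - 4 = -6 + Y)
L = -120 (L = -102 + (-6 - 12) = -102 - 18 = -120)
423*(S(4) + L) = 423*(1 - 120) = 423*(-119) = -50337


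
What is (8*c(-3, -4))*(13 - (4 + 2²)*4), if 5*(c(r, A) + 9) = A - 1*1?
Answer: 1520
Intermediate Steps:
c(r, A) = -46/5 + A/5 (c(r, A) = -9 + (A - 1*1)/5 = -9 + (A - 1)/5 = -9 + (-1 + A)/5 = -9 + (-⅕ + A/5) = -46/5 + A/5)
(8*c(-3, -4))*(13 - (4 + 2²)*4) = (8*(-46/5 + (⅕)*(-4)))*(13 - (4 + 2²)*4) = (8*(-46/5 - ⅘))*(13 - (4 + 4)*4) = (8*(-10))*(13 - 8*4) = -80*(13 - 1*32) = -80*(13 - 32) = -80*(-19) = 1520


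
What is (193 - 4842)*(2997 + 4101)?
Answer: -32998602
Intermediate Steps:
(193 - 4842)*(2997 + 4101) = -4649*7098 = -32998602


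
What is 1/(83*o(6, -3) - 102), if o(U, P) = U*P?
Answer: -1/1596 ≈ -0.00062657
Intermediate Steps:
o(U, P) = P*U
1/(83*o(6, -3) - 102) = 1/(83*(-3*6) - 102) = 1/(83*(-18) - 102) = 1/(-1494 - 102) = 1/(-1596) = -1/1596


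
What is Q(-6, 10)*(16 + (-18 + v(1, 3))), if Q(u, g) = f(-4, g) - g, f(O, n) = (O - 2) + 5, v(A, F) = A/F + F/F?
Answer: 22/3 ≈ 7.3333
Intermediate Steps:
v(A, F) = 1 + A/F (v(A, F) = A/F + 1 = 1 + A/F)
f(O, n) = 3 + O (f(O, n) = (-2 + O) + 5 = 3 + O)
Q(u, g) = -1 - g (Q(u, g) = (3 - 4) - g = -1 - g)
Q(-6, 10)*(16 + (-18 + v(1, 3))) = (-1 - 1*10)*(16 + (-18 + (1 + 3)/3)) = (-1 - 10)*(16 + (-18 + (⅓)*4)) = -11*(16 + (-18 + 4/3)) = -11*(16 - 50/3) = -11*(-⅔) = 22/3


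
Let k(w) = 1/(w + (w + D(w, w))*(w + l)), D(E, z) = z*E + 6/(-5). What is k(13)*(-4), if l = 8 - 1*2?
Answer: -20/17241 ≈ -0.0011600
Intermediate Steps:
l = 6 (l = 8 - 2 = 6)
D(E, z) = -6/5 + E*z (D(E, z) = E*z + 6*(-1/5) = E*z - 6/5 = -6/5 + E*z)
k(w) = 1/(w + (6 + w)*(-6/5 + w + w**2)) (k(w) = 1/(w + (w + (-6/5 + w*w))*(w + 6)) = 1/(w + (w + (-6/5 + w**2))*(6 + w)) = 1/(w + (-6/5 + w + w**2)*(6 + w)) = 1/(w + (6 + w)*(-6/5 + w + w**2)))
k(13)*(-4) = (5/(-36 + 5*13**3 + 29*13 + 35*13**2))*(-4) = (5/(-36 + 5*2197 + 377 + 35*169))*(-4) = (5/(-36 + 10985 + 377 + 5915))*(-4) = (5/17241)*(-4) = -20/17241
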